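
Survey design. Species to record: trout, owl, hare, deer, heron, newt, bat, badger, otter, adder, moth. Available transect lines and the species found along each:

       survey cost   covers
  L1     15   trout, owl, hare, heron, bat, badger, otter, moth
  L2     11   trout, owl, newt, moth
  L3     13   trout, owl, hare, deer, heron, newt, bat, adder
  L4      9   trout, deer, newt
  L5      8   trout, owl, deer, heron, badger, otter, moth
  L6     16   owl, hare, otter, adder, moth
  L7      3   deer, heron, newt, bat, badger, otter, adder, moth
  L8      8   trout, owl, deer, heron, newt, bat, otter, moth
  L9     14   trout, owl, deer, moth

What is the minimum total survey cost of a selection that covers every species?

16

L3, L7 cover every species at survey cost 13 + 3 = 16.
Any cover uses at least 2 transects; among all covering selections none totals below 16.
Greedy by coverage-per-survey cost would pick L7, L5, L3 for 24 — worse than the optimum 16.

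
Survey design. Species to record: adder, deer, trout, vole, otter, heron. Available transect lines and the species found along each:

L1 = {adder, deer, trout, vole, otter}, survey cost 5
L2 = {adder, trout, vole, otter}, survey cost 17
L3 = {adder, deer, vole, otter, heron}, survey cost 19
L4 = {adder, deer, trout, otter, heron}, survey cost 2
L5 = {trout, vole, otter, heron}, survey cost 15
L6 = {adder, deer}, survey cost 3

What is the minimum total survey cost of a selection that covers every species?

L1, L4 cover every species at survey cost 5 + 2 = 7.
Any cover uses at least 2 transects; among all covering selections none totals below 7.

7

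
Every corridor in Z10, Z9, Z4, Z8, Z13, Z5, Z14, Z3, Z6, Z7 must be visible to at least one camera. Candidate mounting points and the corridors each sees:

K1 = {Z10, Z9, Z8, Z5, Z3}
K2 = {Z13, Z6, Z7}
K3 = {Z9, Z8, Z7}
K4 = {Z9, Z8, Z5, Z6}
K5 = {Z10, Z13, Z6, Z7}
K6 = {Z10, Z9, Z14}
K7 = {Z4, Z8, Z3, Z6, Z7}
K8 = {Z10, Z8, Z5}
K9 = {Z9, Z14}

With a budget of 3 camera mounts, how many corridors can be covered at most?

9

Choosing K1, K2, K6 covers {Z10, Z9, Z8, Z13, Z5, Z14, Z3, Z6, Z7} — 9 corridors.
No choice of 3 camera mounts does better; here Z4 is left uncovered.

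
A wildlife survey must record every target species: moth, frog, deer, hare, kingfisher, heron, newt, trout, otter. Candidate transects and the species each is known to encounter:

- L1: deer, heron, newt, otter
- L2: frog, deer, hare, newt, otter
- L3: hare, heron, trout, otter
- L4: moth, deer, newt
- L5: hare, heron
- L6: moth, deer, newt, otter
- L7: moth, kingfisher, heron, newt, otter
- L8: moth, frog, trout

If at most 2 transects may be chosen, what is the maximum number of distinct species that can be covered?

Choosing L2, L7 covers {moth, frog, deer, hare, kingfisher, heron, newt, otter} — 8 species.
No choice of 2 transects does better; here trout is left uncovered.

8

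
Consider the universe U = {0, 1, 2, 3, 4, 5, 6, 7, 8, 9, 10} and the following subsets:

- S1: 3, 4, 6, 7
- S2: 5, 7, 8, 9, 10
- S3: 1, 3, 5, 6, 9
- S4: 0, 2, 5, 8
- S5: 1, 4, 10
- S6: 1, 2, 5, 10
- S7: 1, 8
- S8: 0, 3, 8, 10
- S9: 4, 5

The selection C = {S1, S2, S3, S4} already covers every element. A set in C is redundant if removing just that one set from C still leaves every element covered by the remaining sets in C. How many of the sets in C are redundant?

Drop S1: 4 uncovered — not redundant.
Drop S2: 10 uncovered — not redundant.
Drop S3: 1 uncovered — not redundant.
Drop S4: 0, 2 uncovered — not redundant.
None of the sets in C is redundant.

0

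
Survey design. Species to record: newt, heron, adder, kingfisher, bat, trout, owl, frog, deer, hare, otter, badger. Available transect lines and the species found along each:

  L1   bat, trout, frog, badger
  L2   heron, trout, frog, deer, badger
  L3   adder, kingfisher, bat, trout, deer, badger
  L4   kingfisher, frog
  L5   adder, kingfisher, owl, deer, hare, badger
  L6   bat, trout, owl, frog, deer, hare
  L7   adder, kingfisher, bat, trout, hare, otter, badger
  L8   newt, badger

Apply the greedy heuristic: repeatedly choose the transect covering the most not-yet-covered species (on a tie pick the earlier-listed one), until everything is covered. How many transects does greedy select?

4

Pick 1: L7 covers 7 new species (adder, kingfisher, bat, trout, hare, otter, badger).
Pick 2: L2 covers 3 new species (heron, frog, deer).
Pick 3: L5 covers 1 new species (owl).
Pick 4: L8 covers 1 new species (newt).
Greedy uses 4 transects.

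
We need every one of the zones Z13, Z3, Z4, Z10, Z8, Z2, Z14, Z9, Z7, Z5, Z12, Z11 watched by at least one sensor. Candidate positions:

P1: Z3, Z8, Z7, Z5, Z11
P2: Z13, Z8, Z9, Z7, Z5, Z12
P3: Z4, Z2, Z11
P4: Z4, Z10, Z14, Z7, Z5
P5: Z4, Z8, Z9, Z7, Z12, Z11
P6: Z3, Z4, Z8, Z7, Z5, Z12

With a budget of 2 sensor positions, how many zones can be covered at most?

Choosing P2, P3 covers {Z13, Z4, Z8, Z2, Z9, Z7, Z5, Z12, Z11} — 9 zones.
No choice of 2 sensor positions does better; here Z3, Z10, Z14 are left uncovered.

9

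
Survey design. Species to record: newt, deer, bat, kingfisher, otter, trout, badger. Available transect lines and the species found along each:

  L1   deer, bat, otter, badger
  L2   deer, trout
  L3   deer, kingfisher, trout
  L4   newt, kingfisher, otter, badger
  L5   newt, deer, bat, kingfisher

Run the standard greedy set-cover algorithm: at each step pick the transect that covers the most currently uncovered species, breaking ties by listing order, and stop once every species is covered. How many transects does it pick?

Pick 1: L1 covers 4 new species (deer, bat, otter, badger).
Pick 2: L3 covers 2 new species (kingfisher, trout).
Pick 3: L4 covers 1 new species (newt).
Greedy uses 3 transects.

3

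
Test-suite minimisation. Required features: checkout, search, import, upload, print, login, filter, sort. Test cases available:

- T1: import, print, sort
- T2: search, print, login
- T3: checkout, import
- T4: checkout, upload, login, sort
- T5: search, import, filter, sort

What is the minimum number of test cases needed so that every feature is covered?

T1, T4, T5 together cover {checkout, search, import, upload, print, login, filter, sort} — every feature.
No 2 of the 5 test cases cover everything (all 10 pairs fall short), so 3 is minimum.

3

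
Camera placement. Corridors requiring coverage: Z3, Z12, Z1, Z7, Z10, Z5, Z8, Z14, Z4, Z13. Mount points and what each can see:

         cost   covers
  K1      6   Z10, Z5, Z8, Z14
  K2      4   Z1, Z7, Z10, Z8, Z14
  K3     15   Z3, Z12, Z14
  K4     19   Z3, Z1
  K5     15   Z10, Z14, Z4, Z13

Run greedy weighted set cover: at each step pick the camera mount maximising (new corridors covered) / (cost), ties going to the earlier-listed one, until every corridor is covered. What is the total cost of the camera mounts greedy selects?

40

Pick 1: K2 adds 5 new (Z1, Z7, Z10, Z8, Z14) at cost 4 (ratio 5/4).
Pick 2: K1 adds 1 new (Z5) at cost 6 (ratio 1/6).
Pick 3: K3 adds 2 new (Z3, Z12) at cost 15 (ratio 2/15).
Pick 4: K5 adds 2 new (Z4, Z13) at cost 15 (ratio 2/15).
Greedy total cost: 4 + 6 + 15 + 15 = 40.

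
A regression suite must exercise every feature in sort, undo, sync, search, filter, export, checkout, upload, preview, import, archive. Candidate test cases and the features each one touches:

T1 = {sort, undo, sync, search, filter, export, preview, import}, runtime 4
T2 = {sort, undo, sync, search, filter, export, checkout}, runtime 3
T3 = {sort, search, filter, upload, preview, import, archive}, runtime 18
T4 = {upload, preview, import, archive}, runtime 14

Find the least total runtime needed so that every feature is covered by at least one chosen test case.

T2, T4 cover every feature at runtime 3 + 14 = 17.
Any cover uses at least 2 test cases; among all covering selections none totals below 17.

17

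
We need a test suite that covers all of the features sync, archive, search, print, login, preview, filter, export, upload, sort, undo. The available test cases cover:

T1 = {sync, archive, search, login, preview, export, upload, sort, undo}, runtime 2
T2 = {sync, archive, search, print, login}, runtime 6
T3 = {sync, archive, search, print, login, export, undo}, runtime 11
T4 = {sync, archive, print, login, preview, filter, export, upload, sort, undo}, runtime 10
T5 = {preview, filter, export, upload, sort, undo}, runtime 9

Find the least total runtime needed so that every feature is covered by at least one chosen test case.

12

T1, T4 cover every feature at runtime 2 + 10 = 12.
Any cover uses at least 2 test cases; among all covering selections none totals below 12.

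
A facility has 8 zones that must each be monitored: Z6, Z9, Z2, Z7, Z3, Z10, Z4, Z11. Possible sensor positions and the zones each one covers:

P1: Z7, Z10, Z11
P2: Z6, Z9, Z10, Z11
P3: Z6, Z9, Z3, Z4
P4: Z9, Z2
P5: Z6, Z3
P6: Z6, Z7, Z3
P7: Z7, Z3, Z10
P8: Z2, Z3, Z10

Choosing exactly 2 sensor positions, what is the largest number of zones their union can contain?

7

Choosing P1, P3 covers {Z6, Z9, Z7, Z3, Z10, Z4, Z11} — 7 zones.
No choice of 2 sensor positions does better; here Z2 is left uncovered.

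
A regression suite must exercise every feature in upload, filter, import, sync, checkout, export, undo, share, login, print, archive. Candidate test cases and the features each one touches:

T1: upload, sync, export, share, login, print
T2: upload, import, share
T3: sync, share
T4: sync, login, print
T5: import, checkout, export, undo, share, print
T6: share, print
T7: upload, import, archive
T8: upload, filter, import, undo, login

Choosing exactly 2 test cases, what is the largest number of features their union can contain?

Choosing T1, T5 covers {upload, import, sync, checkout, export, undo, share, login, print} — 9 features.
No choice of 2 test cases does better; here filter, archive are left uncovered.

9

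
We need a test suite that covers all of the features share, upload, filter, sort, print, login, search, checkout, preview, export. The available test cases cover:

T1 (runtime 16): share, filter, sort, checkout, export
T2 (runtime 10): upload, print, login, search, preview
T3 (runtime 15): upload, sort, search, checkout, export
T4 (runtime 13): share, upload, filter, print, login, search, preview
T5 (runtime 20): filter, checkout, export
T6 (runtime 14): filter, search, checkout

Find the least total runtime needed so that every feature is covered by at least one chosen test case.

26

T1, T2 cover every feature at runtime 16 + 10 = 26.
Any cover uses at least 2 test cases; among all covering selections none totals below 26.
Greedy by coverage-per-runtime would pick T4, T3 for 28 — worse than the optimum 26.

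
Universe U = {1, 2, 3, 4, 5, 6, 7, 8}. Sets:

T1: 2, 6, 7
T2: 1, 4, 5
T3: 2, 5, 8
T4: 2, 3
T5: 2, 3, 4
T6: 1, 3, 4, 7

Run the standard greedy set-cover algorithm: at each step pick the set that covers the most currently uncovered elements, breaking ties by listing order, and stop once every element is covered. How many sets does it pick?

Pick 1: T6 covers 4 new elements (1, 3, 4, 7).
Pick 2: T3 covers 3 new elements (2, 5, 8).
Pick 3: T1 covers 1 new elements (6).
Greedy uses 3 sets.

3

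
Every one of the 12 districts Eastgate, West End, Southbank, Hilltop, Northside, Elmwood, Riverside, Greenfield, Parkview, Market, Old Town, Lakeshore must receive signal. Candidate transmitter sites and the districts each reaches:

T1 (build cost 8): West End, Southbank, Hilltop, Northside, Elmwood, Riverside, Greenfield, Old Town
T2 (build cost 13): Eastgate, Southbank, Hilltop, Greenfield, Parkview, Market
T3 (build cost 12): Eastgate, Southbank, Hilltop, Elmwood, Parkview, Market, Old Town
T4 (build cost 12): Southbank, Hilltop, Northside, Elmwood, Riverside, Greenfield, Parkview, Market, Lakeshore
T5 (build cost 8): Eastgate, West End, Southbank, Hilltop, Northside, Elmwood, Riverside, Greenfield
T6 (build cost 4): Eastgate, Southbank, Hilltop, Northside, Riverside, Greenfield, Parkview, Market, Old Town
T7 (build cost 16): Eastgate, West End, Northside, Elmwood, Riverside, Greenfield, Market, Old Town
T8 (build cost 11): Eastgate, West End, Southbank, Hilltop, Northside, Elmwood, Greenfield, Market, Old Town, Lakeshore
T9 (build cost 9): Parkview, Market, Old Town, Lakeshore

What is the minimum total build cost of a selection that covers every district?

15

T6, T8 cover every district at build cost 4 + 11 = 15.
Any cover uses at least 2 transmitter sites; among all covering selections none totals below 15.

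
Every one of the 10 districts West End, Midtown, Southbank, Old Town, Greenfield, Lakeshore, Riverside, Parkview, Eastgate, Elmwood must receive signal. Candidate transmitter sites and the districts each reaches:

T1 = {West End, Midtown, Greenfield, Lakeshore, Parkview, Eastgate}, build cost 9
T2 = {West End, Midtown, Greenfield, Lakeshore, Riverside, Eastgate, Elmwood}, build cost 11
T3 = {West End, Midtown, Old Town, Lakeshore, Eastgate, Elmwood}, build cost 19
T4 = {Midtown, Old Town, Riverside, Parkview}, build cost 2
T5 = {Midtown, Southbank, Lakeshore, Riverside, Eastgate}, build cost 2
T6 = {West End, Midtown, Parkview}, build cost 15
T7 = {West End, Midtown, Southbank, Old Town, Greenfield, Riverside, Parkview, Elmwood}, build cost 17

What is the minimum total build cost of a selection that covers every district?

15

T2, T4, T5 cover every district at build cost 11 + 2 + 2 = 15.
Any cover uses at least 2 transmitter sites; among all covering selections none totals below 15.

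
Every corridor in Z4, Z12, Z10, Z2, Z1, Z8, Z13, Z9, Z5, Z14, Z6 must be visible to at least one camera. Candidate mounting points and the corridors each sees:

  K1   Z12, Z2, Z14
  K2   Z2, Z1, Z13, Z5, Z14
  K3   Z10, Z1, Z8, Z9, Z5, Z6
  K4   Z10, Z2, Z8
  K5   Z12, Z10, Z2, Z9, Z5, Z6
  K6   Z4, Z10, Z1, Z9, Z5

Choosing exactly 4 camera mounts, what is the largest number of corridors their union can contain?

11

Choosing K1, K2, K3, K6 covers {Z4, Z12, Z10, Z2, Z1, Z8, Z13, Z9, Z5, Z14, Z6} — 11 corridors.
That is all 11 corridors.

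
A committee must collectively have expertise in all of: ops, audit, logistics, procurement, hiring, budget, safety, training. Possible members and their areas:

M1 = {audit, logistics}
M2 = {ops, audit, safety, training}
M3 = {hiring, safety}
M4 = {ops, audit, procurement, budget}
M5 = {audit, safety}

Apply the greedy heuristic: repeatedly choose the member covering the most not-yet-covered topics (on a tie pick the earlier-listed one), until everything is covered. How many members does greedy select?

4

Pick 1: M2 covers 4 new topics (ops, audit, safety, training).
Pick 2: M4 covers 2 new topics (procurement, budget).
Pick 3: M1 covers 1 new topics (logistics).
Pick 4: M3 covers 1 new topics (hiring).
Greedy uses 4 members.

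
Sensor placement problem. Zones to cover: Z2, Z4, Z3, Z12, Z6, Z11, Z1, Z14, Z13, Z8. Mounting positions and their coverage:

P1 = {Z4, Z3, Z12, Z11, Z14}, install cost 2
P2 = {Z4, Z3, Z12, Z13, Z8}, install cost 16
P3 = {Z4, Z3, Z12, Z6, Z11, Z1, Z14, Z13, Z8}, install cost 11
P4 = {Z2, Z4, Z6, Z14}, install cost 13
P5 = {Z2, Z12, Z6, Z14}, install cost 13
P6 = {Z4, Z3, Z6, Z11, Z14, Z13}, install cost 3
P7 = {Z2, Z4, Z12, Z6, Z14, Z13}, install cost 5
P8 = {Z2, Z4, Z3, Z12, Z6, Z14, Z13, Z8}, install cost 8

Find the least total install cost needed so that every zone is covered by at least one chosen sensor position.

P3, P7 cover every zone at install cost 11 + 5 = 16.
Any cover uses at least 2 sensor positions; among all covering selections none totals below 16.

16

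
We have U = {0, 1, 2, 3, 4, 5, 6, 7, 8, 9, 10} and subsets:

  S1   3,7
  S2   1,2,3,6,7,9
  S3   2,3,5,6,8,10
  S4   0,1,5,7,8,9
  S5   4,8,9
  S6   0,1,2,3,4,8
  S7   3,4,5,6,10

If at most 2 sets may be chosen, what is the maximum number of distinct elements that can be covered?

10

Choosing S3, S4 covers {0, 1, 2, 3, 5, 6, 7, 8, 9, 10} — 10 elements.
No choice of 2 sets does better; here 4 is left uncovered.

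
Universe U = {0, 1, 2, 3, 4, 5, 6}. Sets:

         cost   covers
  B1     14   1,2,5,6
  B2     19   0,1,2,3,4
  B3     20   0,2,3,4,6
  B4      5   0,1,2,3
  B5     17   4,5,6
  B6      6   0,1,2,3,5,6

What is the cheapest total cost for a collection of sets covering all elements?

B4, B5 cover every element at cost 5 + 17 = 22.
Any cover uses at least 2 sets; among all covering selections none totals below 22.

22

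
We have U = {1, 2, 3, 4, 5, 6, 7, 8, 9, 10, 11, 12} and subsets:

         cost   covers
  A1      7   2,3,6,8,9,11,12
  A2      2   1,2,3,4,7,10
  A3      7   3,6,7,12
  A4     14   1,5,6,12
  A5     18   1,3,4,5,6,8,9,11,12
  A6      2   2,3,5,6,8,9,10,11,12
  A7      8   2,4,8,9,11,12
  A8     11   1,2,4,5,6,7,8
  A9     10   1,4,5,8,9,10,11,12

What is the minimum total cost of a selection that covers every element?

4

A2, A6 cover every element at cost 2 + 2 = 4.
Any cover uses at least 2 sets; among all covering selections none totals below 4.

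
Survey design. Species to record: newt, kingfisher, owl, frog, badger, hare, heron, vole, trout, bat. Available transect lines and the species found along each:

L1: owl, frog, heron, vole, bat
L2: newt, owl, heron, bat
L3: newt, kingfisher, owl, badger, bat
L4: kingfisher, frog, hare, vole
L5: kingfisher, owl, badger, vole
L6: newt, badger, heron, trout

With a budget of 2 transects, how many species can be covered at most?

8

Choosing L1, L3 covers {newt, kingfisher, owl, frog, badger, heron, vole, bat} — 8 species.
No choice of 2 transects does better; here hare, trout are left uncovered.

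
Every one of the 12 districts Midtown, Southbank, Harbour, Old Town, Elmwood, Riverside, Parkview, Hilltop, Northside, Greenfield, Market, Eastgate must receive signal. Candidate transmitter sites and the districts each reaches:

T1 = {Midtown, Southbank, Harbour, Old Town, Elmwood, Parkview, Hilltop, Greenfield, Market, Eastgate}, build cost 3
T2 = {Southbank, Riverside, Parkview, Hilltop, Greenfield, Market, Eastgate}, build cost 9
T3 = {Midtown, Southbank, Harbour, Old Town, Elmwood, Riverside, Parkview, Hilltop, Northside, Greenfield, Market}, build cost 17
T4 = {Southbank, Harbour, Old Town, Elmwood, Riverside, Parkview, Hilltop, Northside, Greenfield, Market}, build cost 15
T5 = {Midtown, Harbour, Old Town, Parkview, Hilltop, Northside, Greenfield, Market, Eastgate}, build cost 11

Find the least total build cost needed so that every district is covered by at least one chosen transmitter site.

18

T1, T4 cover every district at build cost 3 + 15 = 18.
Any cover uses at least 2 transmitter sites; among all covering selections none totals below 18.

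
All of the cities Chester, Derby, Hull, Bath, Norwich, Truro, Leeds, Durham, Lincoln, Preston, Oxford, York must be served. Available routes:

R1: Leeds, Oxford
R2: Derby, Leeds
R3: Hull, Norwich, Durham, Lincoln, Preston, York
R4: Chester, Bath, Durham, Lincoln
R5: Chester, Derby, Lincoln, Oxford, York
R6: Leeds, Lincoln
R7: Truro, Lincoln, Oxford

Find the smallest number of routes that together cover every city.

4

R2, R3, R4, R7 together cover {Chester, Derby, Hull, Bath, Norwich, Truro, Leeds, Durham, Lincoln, Preston, Oxford, York} — every city.
No 3 of the 7 routes cover everything (all 35 triples fall short), so 4 is minimum.
Greedy (largest uncovered first) would take R3, R5, R1, R4, R7 — 5 routes — but 4 suffice.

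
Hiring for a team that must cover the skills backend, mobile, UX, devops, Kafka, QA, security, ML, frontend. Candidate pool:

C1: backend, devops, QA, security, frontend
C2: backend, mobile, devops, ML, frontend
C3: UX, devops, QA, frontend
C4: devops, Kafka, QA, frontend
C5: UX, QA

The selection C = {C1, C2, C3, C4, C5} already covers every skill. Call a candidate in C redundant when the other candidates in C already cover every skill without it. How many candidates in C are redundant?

Drop C1: security uncovered — not redundant.
Drop C2: mobile, ML uncovered — not redundant.
Drop C3: the rest still cover every skill — redundant.
Drop C4: Kafka uncovered — not redundant.
Drop C5: the rest still cover every skill — redundant.
2 redundant: C3, C5.

2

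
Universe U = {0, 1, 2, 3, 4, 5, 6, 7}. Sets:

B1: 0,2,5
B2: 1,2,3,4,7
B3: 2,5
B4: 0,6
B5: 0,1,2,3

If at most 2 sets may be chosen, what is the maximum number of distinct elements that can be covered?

Choosing B1, B2 covers {0, 1, 2, 3, 4, 5, 7} — 7 elements.
No choice of 2 sets does better; here 6 is left uncovered.

7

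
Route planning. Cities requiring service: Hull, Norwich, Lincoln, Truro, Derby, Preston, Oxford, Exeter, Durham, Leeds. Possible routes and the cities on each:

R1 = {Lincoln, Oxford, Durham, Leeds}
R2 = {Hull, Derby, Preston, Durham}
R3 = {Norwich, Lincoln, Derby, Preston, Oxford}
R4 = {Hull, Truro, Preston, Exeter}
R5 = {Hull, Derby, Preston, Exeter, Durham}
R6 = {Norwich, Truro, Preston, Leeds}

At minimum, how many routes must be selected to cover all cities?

3

R1, R3, R4 together cover {Hull, Norwich, Lincoln, Truro, Derby, Preston, Oxford, Exeter, Durham, Leeds} — every city.
No 2 of the 6 routes cover everything (all 15 pairs fall short), so 3 is minimum.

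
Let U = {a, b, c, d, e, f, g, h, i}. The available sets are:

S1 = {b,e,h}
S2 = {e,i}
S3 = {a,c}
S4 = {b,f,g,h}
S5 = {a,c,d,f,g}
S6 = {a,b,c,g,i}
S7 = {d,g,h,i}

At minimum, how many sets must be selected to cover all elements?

3

S1, S2, S5 together cover {a, b, c, d, e, f, g, h, i} — every element.
No 2 of the 7 sets cover everything (all 21 pairs fall short), so 3 is minimum.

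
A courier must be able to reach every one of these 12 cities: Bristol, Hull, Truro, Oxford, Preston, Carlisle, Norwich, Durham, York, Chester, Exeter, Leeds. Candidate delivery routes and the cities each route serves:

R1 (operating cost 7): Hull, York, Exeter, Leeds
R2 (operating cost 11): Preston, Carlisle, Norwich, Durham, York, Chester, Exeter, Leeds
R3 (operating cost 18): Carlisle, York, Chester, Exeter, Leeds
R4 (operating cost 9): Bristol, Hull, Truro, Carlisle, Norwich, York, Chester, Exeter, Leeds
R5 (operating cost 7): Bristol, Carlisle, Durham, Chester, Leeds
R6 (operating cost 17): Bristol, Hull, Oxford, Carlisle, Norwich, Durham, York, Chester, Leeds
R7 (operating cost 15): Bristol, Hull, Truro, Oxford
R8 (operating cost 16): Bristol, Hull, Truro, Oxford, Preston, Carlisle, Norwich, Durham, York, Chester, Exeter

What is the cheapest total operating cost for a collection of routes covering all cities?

R1, R8 cover every city at operating cost 7 + 16 = 23.
Any cover uses at least 2 routes; among all covering selections none totals below 23.

23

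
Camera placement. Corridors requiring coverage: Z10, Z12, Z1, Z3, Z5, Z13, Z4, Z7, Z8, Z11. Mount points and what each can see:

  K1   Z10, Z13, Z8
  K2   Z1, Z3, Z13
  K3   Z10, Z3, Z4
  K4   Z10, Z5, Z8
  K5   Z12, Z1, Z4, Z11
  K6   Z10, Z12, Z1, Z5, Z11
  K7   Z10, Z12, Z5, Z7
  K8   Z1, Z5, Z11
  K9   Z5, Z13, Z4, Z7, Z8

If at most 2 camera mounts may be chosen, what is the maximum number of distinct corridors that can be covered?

9

Choosing K6, K9 covers {Z10, Z12, Z1, Z5, Z13, Z4, Z7, Z8, Z11} — 9 corridors.
No choice of 2 camera mounts does better; here Z3 is left uncovered.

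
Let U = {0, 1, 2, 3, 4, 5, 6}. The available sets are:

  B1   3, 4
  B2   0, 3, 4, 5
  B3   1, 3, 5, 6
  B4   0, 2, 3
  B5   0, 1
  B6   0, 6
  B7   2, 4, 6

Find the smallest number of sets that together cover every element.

B1, B3, B4 together cover {0, 1, 2, 3, 4, 5, 6} — every element.
No 2 of the 7 sets cover everything (all 21 pairs fall short), so 3 is minimum.

3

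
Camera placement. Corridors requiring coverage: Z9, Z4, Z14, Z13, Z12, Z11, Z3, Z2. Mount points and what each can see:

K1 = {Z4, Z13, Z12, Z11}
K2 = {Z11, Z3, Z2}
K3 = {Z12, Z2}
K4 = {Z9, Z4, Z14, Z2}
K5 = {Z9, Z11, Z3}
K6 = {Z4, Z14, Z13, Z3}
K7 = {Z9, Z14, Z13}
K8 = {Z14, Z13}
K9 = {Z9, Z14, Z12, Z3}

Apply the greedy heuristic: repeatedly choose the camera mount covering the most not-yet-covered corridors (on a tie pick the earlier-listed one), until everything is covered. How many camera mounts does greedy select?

Pick 1: K1 covers 4 new corridors (Z4, Z13, Z12, Z11).
Pick 2: K4 covers 3 new corridors (Z9, Z14, Z2).
Pick 3: K2 covers 1 new corridors (Z3).
Greedy uses 3 camera mounts.

3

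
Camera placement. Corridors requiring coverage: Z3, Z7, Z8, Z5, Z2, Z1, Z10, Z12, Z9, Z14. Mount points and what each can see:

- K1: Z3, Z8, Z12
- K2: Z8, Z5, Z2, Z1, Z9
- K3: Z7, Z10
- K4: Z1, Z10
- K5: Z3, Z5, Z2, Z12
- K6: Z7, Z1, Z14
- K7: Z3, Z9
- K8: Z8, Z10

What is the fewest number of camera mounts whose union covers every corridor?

K1, K2, K3, K6 together cover {Z3, Z7, Z8, Z5, Z2, Z1, Z10, Z12, Z9, Z14} — every corridor.
No 3 of the 8 camera mounts cover everything (all 56 triples fall short), so 4 is minimum.

4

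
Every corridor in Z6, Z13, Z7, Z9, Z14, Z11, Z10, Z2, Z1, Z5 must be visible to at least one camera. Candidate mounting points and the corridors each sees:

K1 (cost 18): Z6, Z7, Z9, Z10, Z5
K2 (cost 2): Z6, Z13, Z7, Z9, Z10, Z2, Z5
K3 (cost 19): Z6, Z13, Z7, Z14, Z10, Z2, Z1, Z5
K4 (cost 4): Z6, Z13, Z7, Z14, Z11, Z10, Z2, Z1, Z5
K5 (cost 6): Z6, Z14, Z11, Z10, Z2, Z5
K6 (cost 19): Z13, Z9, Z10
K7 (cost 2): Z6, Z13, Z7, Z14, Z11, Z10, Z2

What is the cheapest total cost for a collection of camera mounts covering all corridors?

6

K2, K4 cover every corridor at cost 2 + 4 = 6.
Any cover uses at least 2 camera mounts; among all covering selections none totals below 6.
Greedy by coverage-per-cost would pick K2, K7, K4 for 8 — worse than the optimum 6.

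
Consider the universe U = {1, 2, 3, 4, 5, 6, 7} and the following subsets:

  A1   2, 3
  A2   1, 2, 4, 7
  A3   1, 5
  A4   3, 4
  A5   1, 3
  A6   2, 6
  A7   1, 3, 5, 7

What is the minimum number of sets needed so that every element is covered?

A2, A6, A7 together cover {1, 2, 3, 4, 5, 6, 7} — every element.
No 2 of the 7 sets cover everything (all 21 pairs fall short), so 3 is minimum.

3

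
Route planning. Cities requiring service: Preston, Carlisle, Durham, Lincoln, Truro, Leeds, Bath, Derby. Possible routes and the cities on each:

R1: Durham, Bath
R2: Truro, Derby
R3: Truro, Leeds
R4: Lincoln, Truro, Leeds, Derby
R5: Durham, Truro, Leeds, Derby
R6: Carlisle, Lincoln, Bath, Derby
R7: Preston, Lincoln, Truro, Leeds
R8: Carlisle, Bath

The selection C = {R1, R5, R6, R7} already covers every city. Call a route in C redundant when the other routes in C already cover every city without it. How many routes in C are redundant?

2

Drop R1: the rest still cover every city — redundant.
Drop R5: the rest still cover every city — redundant.
Drop R6: Carlisle uncovered — not redundant.
Drop R7: Preston uncovered — not redundant.
2 redundant: R1, R5.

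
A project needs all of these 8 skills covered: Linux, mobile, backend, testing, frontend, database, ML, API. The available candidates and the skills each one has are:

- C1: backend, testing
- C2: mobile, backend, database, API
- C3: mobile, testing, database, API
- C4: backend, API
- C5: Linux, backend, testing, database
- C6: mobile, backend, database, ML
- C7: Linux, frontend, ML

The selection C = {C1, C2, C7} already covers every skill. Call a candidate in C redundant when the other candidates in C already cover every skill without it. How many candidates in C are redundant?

0

Drop C1: testing uncovered — not redundant.
Drop C2: mobile, database, API uncovered — not redundant.
Drop C7: Linux, frontend, ML uncovered — not redundant.
None of the candidates in C is redundant.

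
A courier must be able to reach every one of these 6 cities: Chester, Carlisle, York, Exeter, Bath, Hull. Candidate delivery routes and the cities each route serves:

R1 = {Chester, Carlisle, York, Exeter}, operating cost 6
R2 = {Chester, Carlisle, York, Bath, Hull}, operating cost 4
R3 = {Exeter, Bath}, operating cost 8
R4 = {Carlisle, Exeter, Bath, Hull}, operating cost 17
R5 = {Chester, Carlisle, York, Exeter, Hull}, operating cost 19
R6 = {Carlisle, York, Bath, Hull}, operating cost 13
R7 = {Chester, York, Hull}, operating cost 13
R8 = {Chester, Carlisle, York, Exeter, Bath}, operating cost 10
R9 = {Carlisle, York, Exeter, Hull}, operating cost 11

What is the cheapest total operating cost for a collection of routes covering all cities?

10

R1, R2 cover every city at operating cost 6 + 4 = 10.
Any cover uses at least 2 routes; among all covering selections none totals below 10.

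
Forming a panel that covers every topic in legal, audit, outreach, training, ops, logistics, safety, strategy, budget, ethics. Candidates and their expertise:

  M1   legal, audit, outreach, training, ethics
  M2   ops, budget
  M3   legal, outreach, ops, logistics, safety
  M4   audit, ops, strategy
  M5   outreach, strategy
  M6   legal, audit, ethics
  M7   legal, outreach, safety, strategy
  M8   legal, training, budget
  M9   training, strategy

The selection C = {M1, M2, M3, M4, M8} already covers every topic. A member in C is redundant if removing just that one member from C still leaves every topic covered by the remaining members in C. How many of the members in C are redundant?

Drop M1: ethics uncovered — not redundant.
Drop M2: the rest still cover every topic — redundant.
Drop M3: logistics, safety uncovered — not redundant.
Drop M4: strategy uncovered — not redundant.
Drop M8: the rest still cover every topic — redundant.
2 redundant: M2, M8.

2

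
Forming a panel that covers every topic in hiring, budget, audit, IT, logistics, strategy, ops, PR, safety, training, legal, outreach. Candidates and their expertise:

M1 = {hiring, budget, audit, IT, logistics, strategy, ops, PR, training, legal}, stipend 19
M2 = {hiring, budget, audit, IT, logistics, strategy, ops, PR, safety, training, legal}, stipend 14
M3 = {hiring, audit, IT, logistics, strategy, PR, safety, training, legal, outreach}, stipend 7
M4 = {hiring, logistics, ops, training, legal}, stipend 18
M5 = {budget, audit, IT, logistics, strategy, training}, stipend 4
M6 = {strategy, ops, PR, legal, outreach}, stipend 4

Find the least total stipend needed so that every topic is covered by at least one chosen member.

M3, M5, M6 cover every topic at stipend 7 + 4 + 4 = 15.
Any cover uses at least 2 members; among all covering selections none totals below 15.

15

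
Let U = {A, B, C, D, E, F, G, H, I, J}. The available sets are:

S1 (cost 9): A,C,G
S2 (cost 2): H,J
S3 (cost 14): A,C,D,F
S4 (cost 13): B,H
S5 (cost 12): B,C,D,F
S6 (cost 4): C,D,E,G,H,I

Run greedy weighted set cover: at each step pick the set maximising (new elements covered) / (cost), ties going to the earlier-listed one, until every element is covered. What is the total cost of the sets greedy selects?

27

Pick 1: S6 adds 6 new (C, D, E, G, H, I) at cost 4 (ratio 6/4).
Pick 2: S2 adds 1 new (J) at cost 2 (ratio 1/2).
Pick 3: S5 adds 2 new (B, F) at cost 12 (ratio 2/12).
Pick 4: S1 adds 1 new (A) at cost 9 (ratio 1/9).
Greedy total cost: 4 + 2 + 12 + 9 = 27.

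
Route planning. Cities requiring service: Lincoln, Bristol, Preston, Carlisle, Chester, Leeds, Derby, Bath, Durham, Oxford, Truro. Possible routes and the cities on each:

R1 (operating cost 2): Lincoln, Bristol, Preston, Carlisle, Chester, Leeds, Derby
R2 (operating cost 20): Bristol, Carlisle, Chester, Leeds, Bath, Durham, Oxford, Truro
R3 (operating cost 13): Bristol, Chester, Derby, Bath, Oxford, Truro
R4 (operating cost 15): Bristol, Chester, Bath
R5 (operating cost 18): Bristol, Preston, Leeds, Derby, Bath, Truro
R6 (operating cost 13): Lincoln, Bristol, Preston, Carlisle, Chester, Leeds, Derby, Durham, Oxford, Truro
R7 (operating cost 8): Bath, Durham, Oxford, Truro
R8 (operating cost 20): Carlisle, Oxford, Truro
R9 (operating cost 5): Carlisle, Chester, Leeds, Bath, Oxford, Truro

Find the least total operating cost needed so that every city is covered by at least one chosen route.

10

R1, R7 cover every city at operating cost 2 + 8 = 10.
Any cover uses at least 2 routes; among all covering selections none totals below 10.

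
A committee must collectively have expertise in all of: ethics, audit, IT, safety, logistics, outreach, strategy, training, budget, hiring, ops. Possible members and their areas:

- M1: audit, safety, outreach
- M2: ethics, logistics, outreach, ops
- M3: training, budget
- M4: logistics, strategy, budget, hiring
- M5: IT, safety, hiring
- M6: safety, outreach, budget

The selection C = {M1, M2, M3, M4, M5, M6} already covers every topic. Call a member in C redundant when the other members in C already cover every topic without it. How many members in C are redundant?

Drop M1: audit uncovered — not redundant.
Drop M2: ethics, ops uncovered — not redundant.
Drop M3: training uncovered — not redundant.
Drop M4: strategy uncovered — not redundant.
Drop M5: IT uncovered — not redundant.
Drop M6: the rest still cover every topic — redundant.
1 redundant: M6.

1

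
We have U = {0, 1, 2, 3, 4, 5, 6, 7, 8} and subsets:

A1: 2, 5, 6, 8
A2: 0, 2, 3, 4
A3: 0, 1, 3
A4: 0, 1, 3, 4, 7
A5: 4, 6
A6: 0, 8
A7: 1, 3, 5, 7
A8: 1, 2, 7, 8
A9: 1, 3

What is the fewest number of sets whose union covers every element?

A1, A4 together cover {0, 1, 2, 3, 4, 5, 6, 7, 8} — every element.
No single set contains all 9 elements, so 2 is optimal.

2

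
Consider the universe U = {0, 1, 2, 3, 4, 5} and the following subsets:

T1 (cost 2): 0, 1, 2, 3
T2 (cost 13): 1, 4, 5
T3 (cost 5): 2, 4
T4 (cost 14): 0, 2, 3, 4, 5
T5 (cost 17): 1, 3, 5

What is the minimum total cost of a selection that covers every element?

15

T1, T2 cover every element at cost 2 + 13 = 15.
Any cover uses at least 2 sets; among all covering selections none totals below 15.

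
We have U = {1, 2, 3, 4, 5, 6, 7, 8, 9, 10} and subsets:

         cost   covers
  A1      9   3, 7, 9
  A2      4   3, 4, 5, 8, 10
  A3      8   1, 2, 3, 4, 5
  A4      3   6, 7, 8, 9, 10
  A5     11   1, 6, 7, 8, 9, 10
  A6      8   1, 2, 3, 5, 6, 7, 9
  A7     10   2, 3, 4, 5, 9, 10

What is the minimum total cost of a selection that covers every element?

A3, A4 cover every element at cost 8 + 3 = 11.
Any cover uses at least 2 sets; among all covering selections none totals below 11.
Greedy by coverage-per-cost would pick A4, A2, A3 for 15 — worse than the optimum 11.

11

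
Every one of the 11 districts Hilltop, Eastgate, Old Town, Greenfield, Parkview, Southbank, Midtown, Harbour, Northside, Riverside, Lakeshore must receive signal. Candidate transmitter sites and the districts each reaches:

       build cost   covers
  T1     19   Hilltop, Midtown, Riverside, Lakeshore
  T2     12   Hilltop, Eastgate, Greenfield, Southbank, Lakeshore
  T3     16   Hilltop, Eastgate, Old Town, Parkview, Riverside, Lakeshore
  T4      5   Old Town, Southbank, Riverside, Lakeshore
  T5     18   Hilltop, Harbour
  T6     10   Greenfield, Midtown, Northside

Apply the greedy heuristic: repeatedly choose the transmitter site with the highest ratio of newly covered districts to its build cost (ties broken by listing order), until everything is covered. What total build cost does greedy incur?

Pick 1: T4 adds 4 new (Old Town, Southbank, Riverside, Lakeshore) at build cost 5 (ratio 4/5).
Pick 2: T6 adds 3 new (Greenfield, Midtown, Northside) at build cost 10 (ratio 3/10).
Pick 3: T3 adds 3 new (Hilltop, Eastgate, Parkview) at build cost 16 (ratio 3/16).
Pick 4: T5 adds 1 new (Harbour) at build cost 18 (ratio 1/18).
Greedy total build cost: 5 + 10 + 16 + 18 = 49.

49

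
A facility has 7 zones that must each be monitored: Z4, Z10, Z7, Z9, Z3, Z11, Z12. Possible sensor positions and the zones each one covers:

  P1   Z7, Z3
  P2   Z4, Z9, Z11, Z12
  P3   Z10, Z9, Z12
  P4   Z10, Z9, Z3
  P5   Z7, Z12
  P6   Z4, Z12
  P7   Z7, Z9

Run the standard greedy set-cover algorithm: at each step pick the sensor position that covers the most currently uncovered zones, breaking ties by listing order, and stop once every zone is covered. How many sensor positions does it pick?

3

Pick 1: P2 covers 4 new zones (Z4, Z9, Z11, Z12).
Pick 2: P1 covers 2 new zones (Z7, Z3).
Pick 3: P3 covers 1 new zones (Z10).
Greedy uses 3 sensor positions.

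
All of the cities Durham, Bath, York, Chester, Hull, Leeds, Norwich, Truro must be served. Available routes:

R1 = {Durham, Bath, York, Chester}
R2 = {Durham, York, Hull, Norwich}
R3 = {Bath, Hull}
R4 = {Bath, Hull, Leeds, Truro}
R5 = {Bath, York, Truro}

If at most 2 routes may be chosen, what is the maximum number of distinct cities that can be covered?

Choosing R1, R4 covers {Durham, Bath, York, Chester, Hull, Leeds, Truro} — 7 cities.
No choice of 2 routes does better; here Norwich is left uncovered.

7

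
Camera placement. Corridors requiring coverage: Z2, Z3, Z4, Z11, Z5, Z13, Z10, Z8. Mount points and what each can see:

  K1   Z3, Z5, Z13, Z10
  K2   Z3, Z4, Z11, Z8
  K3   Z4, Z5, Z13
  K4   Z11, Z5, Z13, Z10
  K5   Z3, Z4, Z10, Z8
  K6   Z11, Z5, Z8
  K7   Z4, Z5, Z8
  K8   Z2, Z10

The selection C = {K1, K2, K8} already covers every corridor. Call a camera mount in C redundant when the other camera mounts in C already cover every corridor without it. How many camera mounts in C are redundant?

0

Drop K1: Z5, Z13 uncovered — not redundant.
Drop K2: Z4, Z11, Z8 uncovered — not redundant.
Drop K8: Z2 uncovered — not redundant.
None of the camera mounts in C is redundant.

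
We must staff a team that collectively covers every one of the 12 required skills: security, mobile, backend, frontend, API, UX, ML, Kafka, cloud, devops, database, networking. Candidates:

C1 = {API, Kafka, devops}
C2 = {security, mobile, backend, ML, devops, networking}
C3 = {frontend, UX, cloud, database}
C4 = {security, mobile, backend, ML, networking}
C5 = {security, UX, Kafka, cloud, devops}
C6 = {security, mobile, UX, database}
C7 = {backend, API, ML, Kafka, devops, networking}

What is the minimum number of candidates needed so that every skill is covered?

C1, C2, C3 together cover {security, mobile, backend, frontend, API, UX, ML, Kafka, cloud, devops, database, networking} — every skill.
No 2 of the 7 candidates cover everything (all 21 pairs fall short), so 3 is minimum.

3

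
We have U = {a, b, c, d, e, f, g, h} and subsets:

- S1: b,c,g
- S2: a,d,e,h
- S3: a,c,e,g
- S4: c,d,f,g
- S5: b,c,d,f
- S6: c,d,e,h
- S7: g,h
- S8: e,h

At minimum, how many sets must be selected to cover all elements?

S1, S2, S4 together cover {a, b, c, d, e, f, g, h} — every element.
No 2 of the 8 sets cover everything (all 28 pairs fall short), so 3 is minimum.

3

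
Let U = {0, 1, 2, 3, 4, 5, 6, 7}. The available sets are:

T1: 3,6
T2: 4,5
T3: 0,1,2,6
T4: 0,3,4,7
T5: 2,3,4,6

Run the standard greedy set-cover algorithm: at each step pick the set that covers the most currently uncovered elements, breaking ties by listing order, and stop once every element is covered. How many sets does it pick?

Pick 1: T3 covers 4 new elements (0, 1, 2, 6).
Pick 2: T4 covers 3 new elements (3, 4, 7).
Pick 3: T2 covers 1 new elements (5).
Greedy uses 3 sets.

3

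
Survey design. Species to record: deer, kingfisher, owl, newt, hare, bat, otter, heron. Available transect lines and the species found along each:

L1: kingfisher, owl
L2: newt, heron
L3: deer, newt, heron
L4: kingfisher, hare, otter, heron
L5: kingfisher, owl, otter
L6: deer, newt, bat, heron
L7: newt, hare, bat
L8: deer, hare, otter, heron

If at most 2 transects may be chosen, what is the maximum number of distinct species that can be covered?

7

Choosing L4, L6 covers {deer, kingfisher, newt, hare, bat, otter, heron} — 7 species.
No choice of 2 transects does better; here owl is left uncovered.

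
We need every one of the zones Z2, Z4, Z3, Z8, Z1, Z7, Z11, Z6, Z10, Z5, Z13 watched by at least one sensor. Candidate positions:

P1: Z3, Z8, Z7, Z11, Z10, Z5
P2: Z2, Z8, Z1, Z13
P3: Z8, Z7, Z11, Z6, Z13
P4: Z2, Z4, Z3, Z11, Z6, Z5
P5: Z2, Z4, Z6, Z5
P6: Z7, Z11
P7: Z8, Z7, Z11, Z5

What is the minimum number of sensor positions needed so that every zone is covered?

3

P1, P2, P4 together cover {Z2, Z4, Z3, Z8, Z1, Z7, Z11, Z6, Z10, Z5, Z13} — every zone.
No 2 of the 7 sensor positions cover everything (all 21 pairs fall short), so 3 is minimum.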